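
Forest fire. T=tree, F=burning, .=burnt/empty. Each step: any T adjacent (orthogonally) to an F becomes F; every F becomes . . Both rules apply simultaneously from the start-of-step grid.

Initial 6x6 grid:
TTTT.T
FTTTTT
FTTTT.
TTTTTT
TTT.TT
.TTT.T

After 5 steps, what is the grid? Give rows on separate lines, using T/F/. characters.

Step 1: 4 trees catch fire, 2 burn out
  FTTT.T
  .FTTTT
  .FTTT.
  FTTTTT
  TTT.TT
  .TTT.T
Step 2: 5 trees catch fire, 4 burn out
  .FTT.T
  ..FTTT
  ..FTT.
  .FTTTT
  FTT.TT
  .TTT.T
Step 3: 5 trees catch fire, 5 burn out
  ..FT.T
  ...FTT
  ...FT.
  ..FTTT
  .FT.TT
  .TTT.T
Step 4: 6 trees catch fire, 5 burn out
  ...F.T
  ....FT
  ....F.
  ...FTT
  ..F.TT
  .FTT.T
Step 5: 3 trees catch fire, 6 burn out
  .....T
  .....F
  ......
  ....FT
  ....TT
  ..FT.T

.....T
.....F
......
....FT
....TT
..FT.T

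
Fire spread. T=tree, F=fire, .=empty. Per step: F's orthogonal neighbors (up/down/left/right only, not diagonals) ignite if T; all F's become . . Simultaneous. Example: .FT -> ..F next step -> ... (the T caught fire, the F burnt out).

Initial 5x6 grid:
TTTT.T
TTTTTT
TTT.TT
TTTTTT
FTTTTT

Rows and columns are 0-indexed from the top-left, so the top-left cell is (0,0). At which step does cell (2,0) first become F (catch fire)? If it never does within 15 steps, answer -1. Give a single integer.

Step 1: cell (2,0)='T' (+2 fires, +1 burnt)
Step 2: cell (2,0)='F' (+3 fires, +2 burnt)
  -> target ignites at step 2
Step 3: cell (2,0)='.' (+4 fires, +3 burnt)
Step 4: cell (2,0)='.' (+5 fires, +4 burnt)
Step 5: cell (2,0)='.' (+4 fires, +5 burnt)
Step 6: cell (2,0)='.' (+4 fires, +4 burnt)
Step 7: cell (2,0)='.' (+3 fires, +4 burnt)
Step 8: cell (2,0)='.' (+1 fires, +3 burnt)
Step 9: cell (2,0)='.' (+1 fires, +1 burnt)
Step 10: cell (2,0)='.' (+0 fires, +1 burnt)
  fire out at step 10

2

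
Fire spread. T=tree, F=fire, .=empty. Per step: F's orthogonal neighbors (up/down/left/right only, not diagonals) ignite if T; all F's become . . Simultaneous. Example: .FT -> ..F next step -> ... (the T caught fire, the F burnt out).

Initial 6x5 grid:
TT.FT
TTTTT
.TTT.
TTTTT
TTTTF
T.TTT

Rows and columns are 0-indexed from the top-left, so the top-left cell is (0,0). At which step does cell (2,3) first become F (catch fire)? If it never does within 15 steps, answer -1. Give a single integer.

Step 1: cell (2,3)='T' (+5 fires, +2 burnt)
Step 2: cell (2,3)='F' (+6 fires, +5 burnt)
  -> target ignites at step 2
Step 3: cell (2,3)='.' (+5 fires, +6 burnt)
Step 4: cell (2,3)='.' (+5 fires, +5 burnt)
Step 5: cell (2,3)='.' (+3 fires, +5 burnt)
Step 6: cell (2,3)='.' (+0 fires, +3 burnt)
  fire out at step 6

2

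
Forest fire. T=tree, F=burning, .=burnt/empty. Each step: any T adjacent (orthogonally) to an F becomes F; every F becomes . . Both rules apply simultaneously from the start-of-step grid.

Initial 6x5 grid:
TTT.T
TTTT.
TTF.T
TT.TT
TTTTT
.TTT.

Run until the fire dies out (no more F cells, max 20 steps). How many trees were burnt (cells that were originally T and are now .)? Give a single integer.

Answer: 22

Derivation:
Step 1: +2 fires, +1 burnt (F count now 2)
Step 2: +5 fires, +2 burnt (F count now 5)
Step 3: +4 fires, +5 burnt (F count now 4)
Step 4: +4 fires, +4 burnt (F count now 4)
Step 5: +2 fires, +4 burnt (F count now 2)
Step 6: +3 fires, +2 burnt (F count now 3)
Step 7: +1 fires, +3 burnt (F count now 1)
Step 8: +1 fires, +1 burnt (F count now 1)
Step 9: +0 fires, +1 burnt (F count now 0)
Fire out after step 9
Initially T: 23, now '.': 29
Total burnt (originally-T cells now '.'): 22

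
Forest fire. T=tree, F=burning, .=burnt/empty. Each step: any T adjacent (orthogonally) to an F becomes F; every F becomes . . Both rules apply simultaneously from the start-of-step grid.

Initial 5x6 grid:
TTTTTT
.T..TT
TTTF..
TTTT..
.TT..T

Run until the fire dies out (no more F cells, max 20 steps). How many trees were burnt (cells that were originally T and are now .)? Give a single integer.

Answer: 18

Derivation:
Step 1: +2 fires, +1 burnt (F count now 2)
Step 2: +2 fires, +2 burnt (F count now 2)
Step 3: +4 fires, +2 burnt (F count now 4)
Step 4: +3 fires, +4 burnt (F count now 3)
Step 5: +2 fires, +3 burnt (F count now 2)
Step 6: +1 fires, +2 burnt (F count now 1)
Step 7: +1 fires, +1 burnt (F count now 1)
Step 8: +2 fires, +1 burnt (F count now 2)
Step 9: +1 fires, +2 burnt (F count now 1)
Step 10: +0 fires, +1 burnt (F count now 0)
Fire out after step 10
Initially T: 19, now '.': 29
Total burnt (originally-T cells now '.'): 18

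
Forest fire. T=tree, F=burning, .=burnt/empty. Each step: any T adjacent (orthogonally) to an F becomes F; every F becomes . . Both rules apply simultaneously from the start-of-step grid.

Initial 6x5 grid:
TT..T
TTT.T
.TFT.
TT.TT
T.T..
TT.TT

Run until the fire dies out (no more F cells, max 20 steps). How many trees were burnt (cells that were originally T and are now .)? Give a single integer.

Answer: 14

Derivation:
Step 1: +3 fires, +1 burnt (F count now 3)
Step 2: +3 fires, +3 burnt (F count now 3)
Step 3: +4 fires, +3 burnt (F count now 4)
Step 4: +2 fires, +4 burnt (F count now 2)
Step 5: +1 fires, +2 burnt (F count now 1)
Step 6: +1 fires, +1 burnt (F count now 1)
Step 7: +0 fires, +1 burnt (F count now 0)
Fire out after step 7
Initially T: 19, now '.': 25
Total burnt (originally-T cells now '.'): 14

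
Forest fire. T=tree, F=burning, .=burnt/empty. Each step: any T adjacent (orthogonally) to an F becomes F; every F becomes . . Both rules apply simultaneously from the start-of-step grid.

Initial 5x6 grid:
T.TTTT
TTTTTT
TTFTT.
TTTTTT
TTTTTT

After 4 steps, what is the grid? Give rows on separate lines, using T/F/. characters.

Step 1: 4 trees catch fire, 1 burn out
  T.TTTT
  TTFTTT
  TF.FT.
  TTFTTT
  TTTTTT
Step 2: 8 trees catch fire, 4 burn out
  T.FTTT
  TF.FTT
  F...F.
  TF.FTT
  TTFTTT
Step 3: 7 trees catch fire, 8 burn out
  T..FTT
  F...FT
  ......
  F...FT
  TF.FTT
Step 4: 6 trees catch fire, 7 burn out
  F...FT
  .....F
  ......
  .....F
  F...FT

F...FT
.....F
......
.....F
F...FT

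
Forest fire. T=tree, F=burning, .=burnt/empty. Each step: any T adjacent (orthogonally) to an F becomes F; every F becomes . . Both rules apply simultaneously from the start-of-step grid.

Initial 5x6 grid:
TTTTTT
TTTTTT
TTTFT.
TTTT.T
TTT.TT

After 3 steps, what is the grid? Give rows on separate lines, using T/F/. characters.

Step 1: 4 trees catch fire, 1 burn out
  TTTTTT
  TTTFTT
  TTF.F.
  TTTF.T
  TTT.TT
Step 2: 5 trees catch fire, 4 burn out
  TTTFTT
  TTF.FT
  TF....
  TTF..T
  TTT.TT
Step 3: 7 trees catch fire, 5 burn out
  TTF.FT
  TF...F
  F.....
  TF...T
  TTF.TT

TTF.FT
TF...F
F.....
TF...T
TTF.TT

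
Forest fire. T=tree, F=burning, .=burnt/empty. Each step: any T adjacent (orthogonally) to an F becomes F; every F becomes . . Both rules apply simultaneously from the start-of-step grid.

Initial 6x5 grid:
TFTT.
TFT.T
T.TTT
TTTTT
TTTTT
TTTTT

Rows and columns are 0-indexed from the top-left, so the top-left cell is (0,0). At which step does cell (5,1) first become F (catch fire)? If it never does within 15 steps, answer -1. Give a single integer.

Step 1: cell (5,1)='T' (+4 fires, +2 burnt)
Step 2: cell (5,1)='T' (+3 fires, +4 burnt)
Step 3: cell (5,1)='T' (+3 fires, +3 burnt)
Step 4: cell (5,1)='T' (+5 fires, +3 burnt)
Step 5: cell (5,1)='T' (+6 fires, +5 burnt)
Step 6: cell (5,1)='F' (+3 fires, +6 burnt)
  -> target ignites at step 6
Step 7: cell (5,1)='.' (+1 fires, +3 burnt)
Step 8: cell (5,1)='.' (+0 fires, +1 burnt)
  fire out at step 8

6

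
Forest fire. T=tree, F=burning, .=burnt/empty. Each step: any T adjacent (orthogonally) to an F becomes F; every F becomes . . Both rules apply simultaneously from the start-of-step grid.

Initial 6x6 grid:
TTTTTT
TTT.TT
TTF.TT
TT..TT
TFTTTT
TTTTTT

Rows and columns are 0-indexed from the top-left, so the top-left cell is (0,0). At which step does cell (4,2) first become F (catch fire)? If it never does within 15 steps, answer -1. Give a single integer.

Step 1: cell (4,2)='F' (+6 fires, +2 burnt)
  -> target ignites at step 1
Step 2: cell (4,2)='.' (+7 fires, +6 burnt)
Step 3: cell (4,2)='.' (+5 fires, +7 burnt)
Step 4: cell (4,2)='.' (+5 fires, +5 burnt)
Step 5: cell (4,2)='.' (+5 fires, +5 burnt)
Step 6: cell (4,2)='.' (+2 fires, +5 burnt)
Step 7: cell (4,2)='.' (+0 fires, +2 burnt)
  fire out at step 7

1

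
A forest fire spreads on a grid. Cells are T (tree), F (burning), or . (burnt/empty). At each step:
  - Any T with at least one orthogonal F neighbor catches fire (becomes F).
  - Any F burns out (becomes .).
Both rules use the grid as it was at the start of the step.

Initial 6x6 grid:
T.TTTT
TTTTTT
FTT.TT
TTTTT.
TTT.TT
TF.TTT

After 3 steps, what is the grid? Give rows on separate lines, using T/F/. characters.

Step 1: 5 trees catch fire, 2 burn out
  T.TTTT
  FTTTTT
  .FT.TT
  FTTTT.
  TFT.TT
  F..TTT
Step 2: 6 trees catch fire, 5 burn out
  F.TTTT
  .FTTTT
  ..F.TT
  .FTTT.
  F.F.TT
  ...TTT
Step 3: 2 trees catch fire, 6 burn out
  ..TTTT
  ..FTTT
  ....TT
  ..FTT.
  ....TT
  ...TTT

..TTTT
..FTTT
....TT
..FTT.
....TT
...TTT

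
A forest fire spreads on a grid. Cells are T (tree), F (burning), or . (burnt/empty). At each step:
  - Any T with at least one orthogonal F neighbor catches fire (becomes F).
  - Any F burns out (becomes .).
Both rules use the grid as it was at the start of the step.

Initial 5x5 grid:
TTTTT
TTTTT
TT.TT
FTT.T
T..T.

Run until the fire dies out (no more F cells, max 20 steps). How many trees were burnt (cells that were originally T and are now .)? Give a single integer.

Answer: 18

Derivation:
Step 1: +3 fires, +1 burnt (F count now 3)
Step 2: +3 fires, +3 burnt (F count now 3)
Step 3: +2 fires, +3 burnt (F count now 2)
Step 4: +2 fires, +2 burnt (F count now 2)
Step 5: +2 fires, +2 burnt (F count now 2)
Step 6: +3 fires, +2 burnt (F count now 3)
Step 7: +2 fires, +3 burnt (F count now 2)
Step 8: +1 fires, +2 burnt (F count now 1)
Step 9: +0 fires, +1 burnt (F count now 0)
Fire out after step 9
Initially T: 19, now '.': 24
Total burnt (originally-T cells now '.'): 18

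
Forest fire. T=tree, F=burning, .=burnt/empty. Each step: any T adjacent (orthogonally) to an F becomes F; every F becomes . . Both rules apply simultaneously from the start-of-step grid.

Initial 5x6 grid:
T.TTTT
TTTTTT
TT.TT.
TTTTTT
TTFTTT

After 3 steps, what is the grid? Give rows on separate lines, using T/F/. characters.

Step 1: 3 trees catch fire, 1 burn out
  T.TTTT
  TTTTTT
  TT.TT.
  TTFTTT
  TF.FTT
Step 2: 4 trees catch fire, 3 burn out
  T.TTTT
  TTTTTT
  TT.TT.
  TF.FTT
  F...FT
Step 3: 5 trees catch fire, 4 burn out
  T.TTTT
  TTTTTT
  TF.FT.
  F...FT
  .....F

T.TTTT
TTTTTT
TF.FT.
F...FT
.....F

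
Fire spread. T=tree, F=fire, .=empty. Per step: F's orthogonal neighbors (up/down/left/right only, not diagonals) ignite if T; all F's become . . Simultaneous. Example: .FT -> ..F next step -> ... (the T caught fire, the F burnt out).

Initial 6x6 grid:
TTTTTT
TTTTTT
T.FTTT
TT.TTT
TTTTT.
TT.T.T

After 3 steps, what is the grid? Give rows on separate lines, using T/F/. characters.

Step 1: 2 trees catch fire, 1 burn out
  TTTTTT
  TTFTTT
  T..FTT
  TT.TTT
  TTTTT.
  TT.T.T
Step 2: 5 trees catch fire, 2 burn out
  TTFTTT
  TF.FTT
  T...FT
  TT.FTT
  TTTTT.
  TT.T.T
Step 3: 7 trees catch fire, 5 burn out
  TF.FTT
  F...FT
  T....F
  TT..FT
  TTTFT.
  TT.T.T

TF.FTT
F...FT
T....F
TT..FT
TTTFT.
TT.T.T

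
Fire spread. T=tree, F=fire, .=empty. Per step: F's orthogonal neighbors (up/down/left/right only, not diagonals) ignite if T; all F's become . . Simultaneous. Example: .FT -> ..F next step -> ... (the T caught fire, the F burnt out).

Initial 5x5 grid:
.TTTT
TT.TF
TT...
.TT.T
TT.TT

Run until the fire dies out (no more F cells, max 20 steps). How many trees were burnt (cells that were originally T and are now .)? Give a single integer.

Step 1: +2 fires, +1 burnt (F count now 2)
Step 2: +1 fires, +2 burnt (F count now 1)
Step 3: +1 fires, +1 burnt (F count now 1)
Step 4: +1 fires, +1 burnt (F count now 1)
Step 5: +1 fires, +1 burnt (F count now 1)
Step 6: +2 fires, +1 burnt (F count now 2)
Step 7: +2 fires, +2 burnt (F count now 2)
Step 8: +2 fires, +2 burnt (F count now 2)
Step 9: +1 fires, +2 burnt (F count now 1)
Step 10: +0 fires, +1 burnt (F count now 0)
Fire out after step 10
Initially T: 16, now '.': 22
Total burnt (originally-T cells now '.'): 13

Answer: 13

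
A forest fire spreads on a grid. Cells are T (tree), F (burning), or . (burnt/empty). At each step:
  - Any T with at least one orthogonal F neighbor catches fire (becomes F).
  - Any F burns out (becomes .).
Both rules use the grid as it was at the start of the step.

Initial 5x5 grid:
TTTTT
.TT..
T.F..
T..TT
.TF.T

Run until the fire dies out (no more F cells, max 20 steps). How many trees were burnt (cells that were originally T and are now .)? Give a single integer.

Step 1: +2 fires, +2 burnt (F count now 2)
Step 2: +2 fires, +2 burnt (F count now 2)
Step 3: +2 fires, +2 burnt (F count now 2)
Step 4: +2 fires, +2 burnt (F count now 2)
Step 5: +0 fires, +2 burnt (F count now 0)
Fire out after step 5
Initially T: 13, now '.': 20
Total burnt (originally-T cells now '.'): 8

Answer: 8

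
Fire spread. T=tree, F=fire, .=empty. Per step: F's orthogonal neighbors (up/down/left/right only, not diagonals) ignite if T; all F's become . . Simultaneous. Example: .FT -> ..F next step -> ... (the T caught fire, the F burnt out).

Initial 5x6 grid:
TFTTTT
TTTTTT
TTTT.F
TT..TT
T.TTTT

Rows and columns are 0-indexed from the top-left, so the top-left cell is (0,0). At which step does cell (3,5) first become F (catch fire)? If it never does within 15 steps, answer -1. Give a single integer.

Step 1: cell (3,5)='F' (+5 fires, +2 burnt)
  -> target ignites at step 1
Step 2: cell (3,5)='.' (+8 fires, +5 burnt)
Step 3: cell (3,5)='.' (+6 fires, +8 burnt)
Step 4: cell (3,5)='.' (+3 fires, +6 burnt)
Step 5: cell (3,5)='.' (+2 fires, +3 burnt)
Step 6: cell (3,5)='.' (+0 fires, +2 burnt)
  fire out at step 6

1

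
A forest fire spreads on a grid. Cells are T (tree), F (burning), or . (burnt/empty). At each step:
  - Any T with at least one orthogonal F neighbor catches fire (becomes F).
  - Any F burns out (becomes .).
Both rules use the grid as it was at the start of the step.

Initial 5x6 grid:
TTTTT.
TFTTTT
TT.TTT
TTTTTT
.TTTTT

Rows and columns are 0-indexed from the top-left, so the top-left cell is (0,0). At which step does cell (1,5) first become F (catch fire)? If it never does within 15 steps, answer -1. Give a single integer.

Step 1: cell (1,5)='T' (+4 fires, +1 burnt)
Step 2: cell (1,5)='T' (+5 fires, +4 burnt)
Step 3: cell (1,5)='T' (+6 fires, +5 burnt)
Step 4: cell (1,5)='F' (+5 fires, +6 burnt)
  -> target ignites at step 4
Step 5: cell (1,5)='.' (+3 fires, +5 burnt)
Step 6: cell (1,5)='.' (+2 fires, +3 burnt)
Step 7: cell (1,5)='.' (+1 fires, +2 burnt)
Step 8: cell (1,5)='.' (+0 fires, +1 burnt)
  fire out at step 8

4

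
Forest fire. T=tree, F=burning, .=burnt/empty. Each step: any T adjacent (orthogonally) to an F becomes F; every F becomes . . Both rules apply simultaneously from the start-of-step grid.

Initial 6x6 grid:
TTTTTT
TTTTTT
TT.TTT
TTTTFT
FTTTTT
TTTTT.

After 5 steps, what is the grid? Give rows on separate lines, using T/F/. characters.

Step 1: 7 trees catch fire, 2 burn out
  TTTTTT
  TTTTTT
  TT.TFT
  FTTF.F
  .FTTFT
  FTTTT.
Step 2: 11 trees catch fire, 7 burn out
  TTTTTT
  TTTTFT
  FT.F.F
  .FF...
  ..FF.F
  .FTTF.
Step 3: 7 trees catch fire, 11 burn out
  TTTTFT
  FTTF.F
  .F....
  ......
  ......
  ..FF..
Step 4: 5 trees catch fire, 7 burn out
  FTTF.F
  .FF...
  ......
  ......
  ......
  ......
Step 5: 2 trees catch fire, 5 burn out
  .FF...
  ......
  ......
  ......
  ......
  ......

.FF...
......
......
......
......
......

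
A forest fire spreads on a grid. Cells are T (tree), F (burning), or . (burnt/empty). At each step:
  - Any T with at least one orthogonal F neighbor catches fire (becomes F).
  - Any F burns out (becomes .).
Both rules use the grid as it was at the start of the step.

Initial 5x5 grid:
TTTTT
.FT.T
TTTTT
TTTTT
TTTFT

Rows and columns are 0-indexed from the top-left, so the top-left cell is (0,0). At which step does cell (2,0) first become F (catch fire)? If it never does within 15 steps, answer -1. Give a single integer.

Step 1: cell (2,0)='T' (+6 fires, +2 burnt)
Step 2: cell (2,0)='F' (+9 fires, +6 burnt)
  -> target ignites at step 2
Step 3: cell (2,0)='.' (+4 fires, +9 burnt)
Step 4: cell (2,0)='.' (+2 fires, +4 burnt)
Step 5: cell (2,0)='.' (+0 fires, +2 burnt)
  fire out at step 5

2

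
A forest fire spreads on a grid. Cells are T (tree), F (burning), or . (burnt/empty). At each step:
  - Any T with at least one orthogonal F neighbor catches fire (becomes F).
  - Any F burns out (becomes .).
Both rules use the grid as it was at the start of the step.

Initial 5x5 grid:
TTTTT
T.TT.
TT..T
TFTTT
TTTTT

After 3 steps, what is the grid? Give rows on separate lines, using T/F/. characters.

Step 1: 4 trees catch fire, 1 burn out
  TTTTT
  T.TT.
  TF..T
  F.FTT
  TFTTT
Step 2: 4 trees catch fire, 4 burn out
  TTTTT
  T.TT.
  F...T
  ...FT
  F.FTT
Step 3: 3 trees catch fire, 4 burn out
  TTTTT
  F.TT.
  ....T
  ....F
  ...FT

TTTTT
F.TT.
....T
....F
...FT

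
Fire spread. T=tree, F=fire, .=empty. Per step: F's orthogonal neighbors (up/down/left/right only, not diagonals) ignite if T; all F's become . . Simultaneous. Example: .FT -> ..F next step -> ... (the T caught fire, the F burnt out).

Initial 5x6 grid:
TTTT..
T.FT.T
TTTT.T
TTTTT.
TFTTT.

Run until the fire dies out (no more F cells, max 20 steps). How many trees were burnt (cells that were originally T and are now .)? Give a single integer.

Step 1: +6 fires, +2 burnt (F count now 6)
Step 2: +7 fires, +6 burnt (F count now 7)
Step 3: +4 fires, +7 burnt (F count now 4)
Step 4: +2 fires, +4 burnt (F count now 2)
Step 5: +0 fires, +2 burnt (F count now 0)
Fire out after step 5
Initially T: 21, now '.': 28
Total burnt (originally-T cells now '.'): 19

Answer: 19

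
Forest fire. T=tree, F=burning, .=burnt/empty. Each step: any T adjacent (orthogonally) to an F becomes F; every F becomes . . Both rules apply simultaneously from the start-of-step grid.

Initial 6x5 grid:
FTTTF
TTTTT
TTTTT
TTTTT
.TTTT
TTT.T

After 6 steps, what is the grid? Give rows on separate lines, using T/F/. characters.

Step 1: 4 trees catch fire, 2 burn out
  .FTF.
  FTTTF
  TTTTT
  TTTTT
  .TTTT
  TTT.T
Step 2: 5 trees catch fire, 4 burn out
  ..F..
  .FTF.
  FTTTF
  TTTTT
  .TTTT
  TTT.T
Step 3: 5 trees catch fire, 5 burn out
  .....
  ..F..
  .FTF.
  FTTTF
  .TTTT
  TTT.T
Step 4: 4 trees catch fire, 5 burn out
  .....
  .....
  ..F..
  .FTF.
  .TTTF
  TTT.T
Step 5: 4 trees catch fire, 4 burn out
  .....
  .....
  .....
  ..F..
  .FTF.
  TTT.F
Step 6: 2 trees catch fire, 4 burn out
  .....
  .....
  .....
  .....
  ..F..
  TFT..

.....
.....
.....
.....
..F..
TFT..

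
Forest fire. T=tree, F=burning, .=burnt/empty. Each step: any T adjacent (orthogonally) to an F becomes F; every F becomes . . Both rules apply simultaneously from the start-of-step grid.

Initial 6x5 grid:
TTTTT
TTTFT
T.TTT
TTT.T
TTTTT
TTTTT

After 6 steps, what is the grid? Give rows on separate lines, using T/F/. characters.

Step 1: 4 trees catch fire, 1 burn out
  TTTFT
  TTF.F
  T.TFT
  TTT.T
  TTTTT
  TTTTT
Step 2: 5 trees catch fire, 4 burn out
  TTF.F
  TF...
  T.F.F
  TTT.T
  TTTTT
  TTTTT
Step 3: 4 trees catch fire, 5 burn out
  TF...
  F....
  T....
  TTF.F
  TTTTT
  TTTTT
Step 4: 5 trees catch fire, 4 burn out
  F....
  .....
  F....
  TF...
  TTFTF
  TTTTT
Step 5: 5 trees catch fire, 5 burn out
  .....
  .....
  .....
  F....
  TF.F.
  TTFTF
Step 6: 3 trees catch fire, 5 burn out
  .....
  .....
  .....
  .....
  F....
  TF.F.

.....
.....
.....
.....
F....
TF.F.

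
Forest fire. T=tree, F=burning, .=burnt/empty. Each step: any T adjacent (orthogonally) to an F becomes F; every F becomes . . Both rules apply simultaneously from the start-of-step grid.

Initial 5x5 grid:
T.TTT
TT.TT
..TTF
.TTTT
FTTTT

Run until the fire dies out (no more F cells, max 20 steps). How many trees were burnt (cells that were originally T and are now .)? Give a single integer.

Answer: 15

Derivation:
Step 1: +4 fires, +2 burnt (F count now 4)
Step 2: +7 fires, +4 burnt (F count now 7)
Step 3: +3 fires, +7 burnt (F count now 3)
Step 4: +1 fires, +3 burnt (F count now 1)
Step 5: +0 fires, +1 burnt (F count now 0)
Fire out after step 5
Initially T: 18, now '.': 22
Total burnt (originally-T cells now '.'): 15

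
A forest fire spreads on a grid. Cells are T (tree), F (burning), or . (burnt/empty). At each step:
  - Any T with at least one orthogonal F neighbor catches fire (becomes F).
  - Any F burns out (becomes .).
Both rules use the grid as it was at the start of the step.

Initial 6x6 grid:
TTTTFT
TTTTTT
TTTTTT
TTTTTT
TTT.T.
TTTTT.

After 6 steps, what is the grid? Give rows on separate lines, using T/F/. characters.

Step 1: 3 trees catch fire, 1 burn out
  TTTF.F
  TTTTFT
  TTTTTT
  TTTTTT
  TTT.T.
  TTTTT.
Step 2: 4 trees catch fire, 3 burn out
  TTF...
  TTTF.F
  TTTTFT
  TTTTTT
  TTT.T.
  TTTTT.
Step 3: 5 trees catch fire, 4 burn out
  TF....
  TTF...
  TTTF.F
  TTTTFT
  TTT.T.
  TTTTT.
Step 4: 6 trees catch fire, 5 burn out
  F.....
  TF....
  TTF...
  TTTF.F
  TTT.F.
  TTTTT.
Step 5: 4 trees catch fire, 6 burn out
  ......
  F.....
  TF....
  TTF...
  TTT...
  TTTTF.
Step 6: 4 trees catch fire, 4 burn out
  ......
  ......
  F.....
  TF....
  TTF...
  TTTF..

......
......
F.....
TF....
TTF...
TTTF..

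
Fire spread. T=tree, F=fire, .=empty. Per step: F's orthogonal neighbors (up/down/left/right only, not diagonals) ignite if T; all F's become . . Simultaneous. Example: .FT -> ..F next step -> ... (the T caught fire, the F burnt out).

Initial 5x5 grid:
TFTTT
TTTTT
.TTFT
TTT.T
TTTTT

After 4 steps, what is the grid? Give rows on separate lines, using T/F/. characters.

Step 1: 6 trees catch fire, 2 burn out
  F.FTT
  TFTFT
  .TF.F
  TTT.T
  TTTTT
Step 2: 7 trees catch fire, 6 burn out
  ...FT
  F.F.F
  .F...
  TTF.F
  TTTTT
Step 3: 4 trees catch fire, 7 burn out
  ....F
  .....
  .....
  TF...
  TTFTF
Step 4: 3 trees catch fire, 4 burn out
  .....
  .....
  .....
  F....
  TF.F.

.....
.....
.....
F....
TF.F.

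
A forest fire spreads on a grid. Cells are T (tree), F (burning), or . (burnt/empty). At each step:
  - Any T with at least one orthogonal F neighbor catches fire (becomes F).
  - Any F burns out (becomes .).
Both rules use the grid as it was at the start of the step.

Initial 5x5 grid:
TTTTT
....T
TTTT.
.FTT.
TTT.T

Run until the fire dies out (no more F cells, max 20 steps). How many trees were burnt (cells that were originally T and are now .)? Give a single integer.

Step 1: +3 fires, +1 burnt (F count now 3)
Step 2: +5 fires, +3 burnt (F count now 5)
Step 3: +1 fires, +5 burnt (F count now 1)
Step 4: +0 fires, +1 burnt (F count now 0)
Fire out after step 4
Initially T: 16, now '.': 18
Total burnt (originally-T cells now '.'): 9

Answer: 9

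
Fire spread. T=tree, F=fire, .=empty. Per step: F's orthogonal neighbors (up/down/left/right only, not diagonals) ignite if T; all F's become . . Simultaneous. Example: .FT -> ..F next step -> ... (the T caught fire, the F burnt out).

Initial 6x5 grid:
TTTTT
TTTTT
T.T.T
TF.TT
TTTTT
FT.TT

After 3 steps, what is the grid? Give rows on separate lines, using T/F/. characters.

Step 1: 4 trees catch fire, 2 burn out
  TTTTT
  TTTTT
  T.T.T
  F..TT
  FFTTT
  .F.TT
Step 2: 2 trees catch fire, 4 burn out
  TTTTT
  TTTTT
  F.T.T
  ...TT
  ..FTT
  ...TT
Step 3: 2 trees catch fire, 2 burn out
  TTTTT
  FTTTT
  ..T.T
  ...TT
  ...FT
  ...TT

TTTTT
FTTTT
..T.T
...TT
...FT
...TT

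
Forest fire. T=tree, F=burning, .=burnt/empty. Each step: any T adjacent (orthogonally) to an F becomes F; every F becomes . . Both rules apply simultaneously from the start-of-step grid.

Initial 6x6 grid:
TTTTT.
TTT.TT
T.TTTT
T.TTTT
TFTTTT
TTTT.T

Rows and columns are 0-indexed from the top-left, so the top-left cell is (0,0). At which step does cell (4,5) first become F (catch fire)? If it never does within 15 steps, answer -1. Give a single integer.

Step 1: cell (4,5)='T' (+3 fires, +1 burnt)
Step 2: cell (4,5)='T' (+5 fires, +3 burnt)
Step 3: cell (4,5)='T' (+5 fires, +5 burnt)
Step 4: cell (4,5)='F' (+5 fires, +5 burnt)
  -> target ignites at step 4
Step 5: cell (4,5)='.' (+6 fires, +5 burnt)
Step 6: cell (4,5)='.' (+4 fires, +6 burnt)
Step 7: cell (4,5)='.' (+2 fires, +4 burnt)
Step 8: cell (4,5)='.' (+0 fires, +2 burnt)
  fire out at step 8

4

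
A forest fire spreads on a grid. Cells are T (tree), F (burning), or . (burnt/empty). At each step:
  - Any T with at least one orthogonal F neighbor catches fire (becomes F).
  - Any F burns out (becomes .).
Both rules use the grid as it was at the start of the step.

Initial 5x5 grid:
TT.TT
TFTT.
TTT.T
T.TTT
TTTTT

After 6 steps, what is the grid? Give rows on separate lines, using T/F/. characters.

Step 1: 4 trees catch fire, 1 burn out
  TF.TT
  F.FT.
  TFT.T
  T.TTT
  TTTTT
Step 2: 4 trees catch fire, 4 burn out
  F..TT
  ...F.
  F.F.T
  T.TTT
  TTTTT
Step 3: 3 trees catch fire, 4 burn out
  ...FT
  .....
  ....T
  F.FTT
  TTTTT
Step 4: 4 trees catch fire, 3 burn out
  ....F
  .....
  ....T
  ...FT
  FTFTT
Step 5: 3 trees catch fire, 4 burn out
  .....
  .....
  ....T
  ....F
  .F.FT
Step 6: 2 trees catch fire, 3 burn out
  .....
  .....
  ....F
  .....
  ....F

.....
.....
....F
.....
....F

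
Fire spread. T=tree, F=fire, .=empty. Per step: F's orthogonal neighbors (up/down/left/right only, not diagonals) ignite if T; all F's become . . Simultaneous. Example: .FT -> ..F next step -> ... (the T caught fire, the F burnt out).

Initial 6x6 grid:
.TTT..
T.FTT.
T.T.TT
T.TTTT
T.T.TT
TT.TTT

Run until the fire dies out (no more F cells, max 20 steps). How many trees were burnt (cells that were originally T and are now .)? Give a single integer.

Step 1: +3 fires, +1 burnt (F count now 3)
Step 2: +4 fires, +3 burnt (F count now 4)
Step 3: +3 fires, +4 burnt (F count now 3)
Step 4: +2 fires, +3 burnt (F count now 2)
Step 5: +2 fires, +2 burnt (F count now 2)
Step 6: +2 fires, +2 burnt (F count now 2)
Step 7: +2 fires, +2 burnt (F count now 2)
Step 8: +0 fires, +2 burnt (F count now 0)
Fire out after step 8
Initially T: 24, now '.': 30
Total burnt (originally-T cells now '.'): 18

Answer: 18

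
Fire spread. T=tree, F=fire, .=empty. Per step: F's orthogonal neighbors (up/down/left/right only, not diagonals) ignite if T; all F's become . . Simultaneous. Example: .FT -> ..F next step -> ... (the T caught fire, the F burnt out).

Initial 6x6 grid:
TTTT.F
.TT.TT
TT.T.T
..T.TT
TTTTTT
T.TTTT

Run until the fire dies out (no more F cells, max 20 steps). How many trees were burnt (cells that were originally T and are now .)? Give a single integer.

Answer: 17

Derivation:
Step 1: +1 fires, +1 burnt (F count now 1)
Step 2: +2 fires, +1 burnt (F count now 2)
Step 3: +1 fires, +2 burnt (F count now 1)
Step 4: +2 fires, +1 burnt (F count now 2)
Step 5: +2 fires, +2 burnt (F count now 2)
Step 6: +2 fires, +2 burnt (F count now 2)
Step 7: +2 fires, +2 burnt (F count now 2)
Step 8: +3 fires, +2 burnt (F count now 3)
Step 9: +1 fires, +3 burnt (F count now 1)
Step 10: +1 fires, +1 burnt (F count now 1)
Step 11: +0 fires, +1 burnt (F count now 0)
Fire out after step 11
Initially T: 26, now '.': 27
Total burnt (originally-T cells now '.'): 17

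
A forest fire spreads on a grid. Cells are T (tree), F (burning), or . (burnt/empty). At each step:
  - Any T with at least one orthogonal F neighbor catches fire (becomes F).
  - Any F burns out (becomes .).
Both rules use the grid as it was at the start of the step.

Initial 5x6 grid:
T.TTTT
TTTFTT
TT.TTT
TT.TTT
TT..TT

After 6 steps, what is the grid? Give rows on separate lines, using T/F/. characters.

Step 1: 4 trees catch fire, 1 burn out
  T.TFTT
  TTF.FT
  TT.FTT
  TT.TTT
  TT..TT
Step 2: 6 trees catch fire, 4 burn out
  T.F.FT
  TF...F
  TT..FT
  TT.FTT
  TT..TT
Step 3: 5 trees catch fire, 6 burn out
  T....F
  F.....
  TF...F
  TT..FT
  TT..TT
Step 4: 5 trees catch fire, 5 burn out
  F.....
  ......
  F.....
  TF...F
  TT..FT
Step 5: 3 trees catch fire, 5 burn out
  ......
  ......
  ......
  F.....
  TF...F
Step 6: 1 trees catch fire, 3 burn out
  ......
  ......
  ......
  ......
  F.....

......
......
......
......
F.....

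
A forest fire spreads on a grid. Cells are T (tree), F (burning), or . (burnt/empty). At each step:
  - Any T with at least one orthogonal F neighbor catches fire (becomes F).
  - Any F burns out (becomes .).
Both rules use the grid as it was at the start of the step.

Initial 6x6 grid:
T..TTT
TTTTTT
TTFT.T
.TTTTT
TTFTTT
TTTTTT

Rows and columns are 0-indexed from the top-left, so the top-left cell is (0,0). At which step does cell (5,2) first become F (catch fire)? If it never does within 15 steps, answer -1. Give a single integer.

Step 1: cell (5,2)='F' (+7 fires, +2 burnt)
  -> target ignites at step 1
Step 2: cell (5,2)='.' (+9 fires, +7 burnt)
Step 3: cell (5,2)='.' (+7 fires, +9 burnt)
Step 4: cell (5,2)='.' (+5 fires, +7 burnt)
Step 5: cell (5,2)='.' (+2 fires, +5 burnt)
Step 6: cell (5,2)='.' (+0 fires, +2 burnt)
  fire out at step 6

1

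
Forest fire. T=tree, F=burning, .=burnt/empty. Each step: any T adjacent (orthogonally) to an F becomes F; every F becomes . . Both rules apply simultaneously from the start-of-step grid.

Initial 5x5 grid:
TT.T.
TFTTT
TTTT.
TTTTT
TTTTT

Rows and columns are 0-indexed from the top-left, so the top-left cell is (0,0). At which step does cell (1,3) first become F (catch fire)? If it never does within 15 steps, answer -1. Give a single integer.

Step 1: cell (1,3)='T' (+4 fires, +1 burnt)
Step 2: cell (1,3)='F' (+5 fires, +4 burnt)
  -> target ignites at step 2
Step 3: cell (1,3)='.' (+6 fires, +5 burnt)
Step 4: cell (1,3)='.' (+3 fires, +6 burnt)
Step 5: cell (1,3)='.' (+2 fires, +3 burnt)
Step 6: cell (1,3)='.' (+1 fires, +2 burnt)
Step 7: cell (1,3)='.' (+0 fires, +1 burnt)
  fire out at step 7

2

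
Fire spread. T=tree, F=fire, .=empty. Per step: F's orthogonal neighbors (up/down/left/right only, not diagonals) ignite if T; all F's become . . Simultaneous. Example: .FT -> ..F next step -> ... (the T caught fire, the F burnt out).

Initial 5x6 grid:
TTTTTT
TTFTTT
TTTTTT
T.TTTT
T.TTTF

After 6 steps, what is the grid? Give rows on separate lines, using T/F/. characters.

Step 1: 6 trees catch fire, 2 burn out
  TTFTTT
  TF.FTT
  TTFTTT
  T.TTTF
  T.TTF.
Step 2: 10 trees catch fire, 6 burn out
  TF.FTT
  F...FT
  TF.FTF
  T.FTF.
  T.TF..
Step 3: 7 trees catch fire, 10 burn out
  F...FT
  .....F
  F...F.
  T..F..
  T.F...
Step 4: 2 trees catch fire, 7 burn out
  .....F
  ......
  ......
  F.....
  T.....
Step 5: 1 trees catch fire, 2 burn out
  ......
  ......
  ......
  ......
  F.....
Step 6: 0 trees catch fire, 1 burn out
  ......
  ......
  ......
  ......
  ......

......
......
......
......
......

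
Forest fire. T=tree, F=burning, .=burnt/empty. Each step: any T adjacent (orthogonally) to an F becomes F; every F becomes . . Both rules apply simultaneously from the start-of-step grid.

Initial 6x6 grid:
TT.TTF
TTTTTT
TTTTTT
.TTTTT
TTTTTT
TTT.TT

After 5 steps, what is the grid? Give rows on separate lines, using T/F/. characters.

Step 1: 2 trees catch fire, 1 burn out
  TT.TF.
  TTTTTF
  TTTTTT
  .TTTTT
  TTTTTT
  TTT.TT
Step 2: 3 trees catch fire, 2 burn out
  TT.F..
  TTTTF.
  TTTTTF
  .TTTTT
  TTTTTT
  TTT.TT
Step 3: 3 trees catch fire, 3 burn out
  TT....
  TTTF..
  TTTTF.
  .TTTTF
  TTTTTT
  TTT.TT
Step 4: 4 trees catch fire, 3 burn out
  TT....
  TTF...
  TTTF..
  .TTTF.
  TTTTTF
  TTT.TT
Step 5: 5 trees catch fire, 4 burn out
  TT....
  TF....
  TTF...
  .TTF..
  TTTTF.
  TTT.TF

TT....
TF....
TTF...
.TTF..
TTTTF.
TTT.TF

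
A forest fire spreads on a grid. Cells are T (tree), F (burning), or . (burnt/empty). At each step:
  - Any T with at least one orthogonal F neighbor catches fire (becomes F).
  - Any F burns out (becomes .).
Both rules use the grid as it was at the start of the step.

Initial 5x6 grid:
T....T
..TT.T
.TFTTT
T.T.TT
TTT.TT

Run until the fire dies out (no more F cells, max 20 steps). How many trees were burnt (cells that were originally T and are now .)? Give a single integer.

Answer: 17

Derivation:
Step 1: +4 fires, +1 burnt (F count now 4)
Step 2: +3 fires, +4 burnt (F count now 3)
Step 3: +3 fires, +3 burnt (F count now 3)
Step 4: +4 fires, +3 burnt (F count now 4)
Step 5: +3 fires, +4 burnt (F count now 3)
Step 6: +0 fires, +3 burnt (F count now 0)
Fire out after step 6
Initially T: 18, now '.': 29
Total burnt (originally-T cells now '.'): 17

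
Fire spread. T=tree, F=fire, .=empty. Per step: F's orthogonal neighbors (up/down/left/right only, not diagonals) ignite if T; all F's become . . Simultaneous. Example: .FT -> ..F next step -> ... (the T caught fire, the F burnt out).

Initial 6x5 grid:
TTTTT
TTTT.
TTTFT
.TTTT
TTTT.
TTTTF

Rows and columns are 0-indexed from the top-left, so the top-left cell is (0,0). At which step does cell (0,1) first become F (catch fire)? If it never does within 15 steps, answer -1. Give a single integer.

Step 1: cell (0,1)='T' (+5 fires, +2 burnt)
Step 2: cell (0,1)='T' (+7 fires, +5 burnt)
Step 3: cell (0,1)='T' (+7 fires, +7 burnt)
Step 4: cell (0,1)='F' (+4 fires, +7 burnt)
  -> target ignites at step 4
Step 5: cell (0,1)='.' (+2 fires, +4 burnt)
Step 6: cell (0,1)='.' (+0 fires, +2 burnt)
  fire out at step 6

4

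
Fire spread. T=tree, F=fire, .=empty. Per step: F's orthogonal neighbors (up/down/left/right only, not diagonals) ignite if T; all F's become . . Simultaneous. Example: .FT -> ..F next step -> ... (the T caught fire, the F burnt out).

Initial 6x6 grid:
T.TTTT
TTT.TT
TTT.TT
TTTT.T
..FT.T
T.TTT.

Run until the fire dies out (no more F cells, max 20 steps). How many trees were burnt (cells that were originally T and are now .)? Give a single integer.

Step 1: +3 fires, +1 burnt (F count now 3)
Step 2: +4 fires, +3 burnt (F count now 4)
Step 3: +4 fires, +4 burnt (F count now 4)
Step 4: +3 fires, +4 burnt (F count now 3)
Step 5: +2 fires, +3 burnt (F count now 2)
Step 6: +2 fires, +2 burnt (F count now 2)
Step 7: +2 fires, +2 burnt (F count now 2)
Step 8: +2 fires, +2 burnt (F count now 2)
Step 9: +1 fires, +2 burnt (F count now 1)
Step 10: +1 fires, +1 burnt (F count now 1)
Step 11: +1 fires, +1 burnt (F count now 1)
Step 12: +0 fires, +1 burnt (F count now 0)
Fire out after step 12
Initially T: 26, now '.': 35
Total burnt (originally-T cells now '.'): 25

Answer: 25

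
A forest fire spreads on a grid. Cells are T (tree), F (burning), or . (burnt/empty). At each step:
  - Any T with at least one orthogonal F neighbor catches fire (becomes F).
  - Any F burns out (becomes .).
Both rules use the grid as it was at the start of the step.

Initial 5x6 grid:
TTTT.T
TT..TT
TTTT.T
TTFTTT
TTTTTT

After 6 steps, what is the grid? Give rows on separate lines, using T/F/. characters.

Step 1: 4 trees catch fire, 1 burn out
  TTTT.T
  TT..TT
  TTFT.T
  TF.FTT
  TTFTTT
Step 2: 6 trees catch fire, 4 burn out
  TTTT.T
  TT..TT
  TF.F.T
  F...FT
  TF.FTT
Step 3: 5 trees catch fire, 6 burn out
  TTTT.T
  TF..TT
  F....T
  .....F
  F...FT
Step 4: 4 trees catch fire, 5 burn out
  TFTT.T
  F...TT
  .....F
  ......
  .....F
Step 5: 3 trees catch fire, 4 burn out
  F.FT.T
  ....TF
  ......
  ......
  ......
Step 6: 3 trees catch fire, 3 burn out
  ...F.F
  ....F.
  ......
  ......
  ......

...F.F
....F.
......
......
......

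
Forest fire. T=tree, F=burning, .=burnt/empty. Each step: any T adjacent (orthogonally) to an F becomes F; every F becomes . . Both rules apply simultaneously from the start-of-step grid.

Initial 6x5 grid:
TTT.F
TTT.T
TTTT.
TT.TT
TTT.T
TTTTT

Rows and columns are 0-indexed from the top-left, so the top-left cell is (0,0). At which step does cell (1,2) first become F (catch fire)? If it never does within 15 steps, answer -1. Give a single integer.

Step 1: cell (1,2)='T' (+1 fires, +1 burnt)
Step 2: cell (1,2)='T' (+0 fires, +1 burnt)
  fire out at step 2
Target never catches fire within 15 steps

-1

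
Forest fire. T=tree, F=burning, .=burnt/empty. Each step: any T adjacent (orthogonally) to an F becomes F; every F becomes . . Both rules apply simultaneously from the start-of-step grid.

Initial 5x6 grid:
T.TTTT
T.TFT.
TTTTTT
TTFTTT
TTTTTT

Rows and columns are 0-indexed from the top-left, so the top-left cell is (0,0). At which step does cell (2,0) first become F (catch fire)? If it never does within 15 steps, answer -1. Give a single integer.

Step 1: cell (2,0)='T' (+8 fires, +2 burnt)
Step 2: cell (2,0)='T' (+8 fires, +8 burnt)
Step 3: cell (2,0)='F' (+6 fires, +8 burnt)
  -> target ignites at step 3
Step 4: cell (2,0)='.' (+2 fires, +6 burnt)
Step 5: cell (2,0)='.' (+1 fires, +2 burnt)
Step 6: cell (2,0)='.' (+0 fires, +1 burnt)
  fire out at step 6

3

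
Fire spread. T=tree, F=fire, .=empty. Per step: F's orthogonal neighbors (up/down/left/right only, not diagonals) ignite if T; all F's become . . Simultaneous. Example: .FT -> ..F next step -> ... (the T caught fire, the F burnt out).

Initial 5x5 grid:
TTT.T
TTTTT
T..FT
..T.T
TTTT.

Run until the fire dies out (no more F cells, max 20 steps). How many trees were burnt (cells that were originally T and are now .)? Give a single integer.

Step 1: +2 fires, +1 burnt (F count now 2)
Step 2: +3 fires, +2 burnt (F count now 3)
Step 3: +3 fires, +3 burnt (F count now 3)
Step 4: +2 fires, +3 burnt (F count now 2)
Step 5: +2 fires, +2 burnt (F count now 2)
Step 6: +0 fires, +2 burnt (F count now 0)
Fire out after step 6
Initially T: 17, now '.': 20
Total burnt (originally-T cells now '.'): 12

Answer: 12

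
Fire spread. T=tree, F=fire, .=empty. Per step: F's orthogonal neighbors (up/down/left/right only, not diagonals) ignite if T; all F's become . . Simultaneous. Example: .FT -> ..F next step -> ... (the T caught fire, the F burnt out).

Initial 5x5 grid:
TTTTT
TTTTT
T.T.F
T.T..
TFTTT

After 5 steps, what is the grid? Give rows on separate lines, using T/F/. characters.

Step 1: 3 trees catch fire, 2 burn out
  TTTTT
  TTTTF
  T.T..
  T.T..
  F.FTT
Step 2: 5 trees catch fire, 3 burn out
  TTTTF
  TTTF.
  T.T..
  F.F..
  ...FT
Step 3: 5 trees catch fire, 5 burn out
  TTTF.
  TTF..
  F.F..
  .....
  ....F
Step 4: 3 trees catch fire, 5 burn out
  TTF..
  FF...
  .....
  .....
  .....
Step 5: 2 trees catch fire, 3 burn out
  FF...
  .....
  .....
  .....
  .....

FF...
.....
.....
.....
.....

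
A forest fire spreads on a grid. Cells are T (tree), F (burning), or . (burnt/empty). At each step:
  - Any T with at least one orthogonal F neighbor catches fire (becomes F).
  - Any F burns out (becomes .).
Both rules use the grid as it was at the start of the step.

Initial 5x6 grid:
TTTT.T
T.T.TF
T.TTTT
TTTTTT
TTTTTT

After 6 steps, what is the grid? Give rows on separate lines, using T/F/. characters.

Step 1: 3 trees catch fire, 1 burn out
  TTTT.F
  T.T.F.
  T.TTTF
  TTTTTT
  TTTTTT
Step 2: 2 trees catch fire, 3 burn out
  TTTT..
  T.T...
  T.TTF.
  TTTTTF
  TTTTTT
Step 3: 3 trees catch fire, 2 burn out
  TTTT..
  T.T...
  T.TF..
  TTTTF.
  TTTTTF
Step 4: 3 trees catch fire, 3 burn out
  TTTT..
  T.T...
  T.F...
  TTTF..
  TTTTF.
Step 5: 3 trees catch fire, 3 burn out
  TTTT..
  T.F...
  T.....
  TTF...
  TTTF..
Step 6: 3 trees catch fire, 3 burn out
  TTFT..
  T.....
  T.....
  TF....
  TTF...

TTFT..
T.....
T.....
TF....
TTF...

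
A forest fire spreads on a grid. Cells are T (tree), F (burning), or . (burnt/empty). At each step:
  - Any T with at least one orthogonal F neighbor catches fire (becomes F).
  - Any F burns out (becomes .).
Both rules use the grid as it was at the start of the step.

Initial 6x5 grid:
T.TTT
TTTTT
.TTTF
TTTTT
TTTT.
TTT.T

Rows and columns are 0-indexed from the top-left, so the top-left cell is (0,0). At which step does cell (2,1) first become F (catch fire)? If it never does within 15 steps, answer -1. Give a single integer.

Step 1: cell (2,1)='T' (+3 fires, +1 burnt)
Step 2: cell (2,1)='T' (+4 fires, +3 burnt)
Step 3: cell (2,1)='F' (+5 fires, +4 burnt)
  -> target ignites at step 3
Step 4: cell (2,1)='.' (+4 fires, +5 burnt)
Step 5: cell (2,1)='.' (+4 fires, +4 burnt)
Step 6: cell (2,1)='.' (+3 fires, +4 burnt)
Step 7: cell (2,1)='.' (+1 fires, +3 burnt)
Step 8: cell (2,1)='.' (+0 fires, +1 burnt)
  fire out at step 8

3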